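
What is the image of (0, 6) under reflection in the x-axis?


Reflection across x-axis: (x, y) -> (x, -y)
(0, 6) -> (0, -6)

(0, -6)


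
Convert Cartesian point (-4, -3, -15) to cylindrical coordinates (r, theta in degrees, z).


r = sqrt((-4)^2 + (-3)^2) = 5
theta = atan2(-3, -4) = 216.8699 deg
z = -15

r = 5, theta = 216.8699 deg, z = -15


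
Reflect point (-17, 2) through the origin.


Reflection through origin: (x, y) -> (-x, -y)
(-17, 2) -> (17, -2)

(17, -2)


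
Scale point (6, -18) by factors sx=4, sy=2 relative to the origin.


Scaling: (x*sx, y*sy) = (6*4, -18*2) = (24, -36)

(24, -36)


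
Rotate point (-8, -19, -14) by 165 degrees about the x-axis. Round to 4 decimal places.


x' = -8
y' = -19*cos(165) - -14*sin(165) = 21.9761
z' = -19*sin(165) + -14*cos(165) = 8.6054

(-8, 21.9761, 8.6054)


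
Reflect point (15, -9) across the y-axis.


Reflection across y-axis: (x, y) -> (-x, y)
(15, -9) -> (-15, -9)

(-15, -9)


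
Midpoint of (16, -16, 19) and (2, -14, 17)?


Midpoint = ((16+2)/2, (-16+-14)/2, (19+17)/2) = (9, -15, 18)

(9, -15, 18)


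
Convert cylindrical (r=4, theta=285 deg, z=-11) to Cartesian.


x = 4 * cos(285) = 1.0353
y = 4 * sin(285) = -3.8637
z = -11

(1.0353, -3.8637, -11)


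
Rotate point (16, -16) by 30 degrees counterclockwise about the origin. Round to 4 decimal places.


x' = 16*cos(30) - -16*sin(30) = 21.8564
y' = 16*sin(30) + -16*cos(30) = -5.8564

(21.8564, -5.8564)


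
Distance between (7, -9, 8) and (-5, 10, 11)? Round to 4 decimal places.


d = sqrt((-5-7)^2 + (10--9)^2 + (11-8)^2) = 22.6716

22.6716


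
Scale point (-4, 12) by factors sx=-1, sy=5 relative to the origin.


Scaling: (x*sx, y*sy) = (-4*-1, 12*5) = (4, 60)

(4, 60)


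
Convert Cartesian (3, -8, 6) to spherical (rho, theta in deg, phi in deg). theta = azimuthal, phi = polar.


rho = sqrt(3^2 + (-8)^2 + 6^2) = 10.4403
theta = atan2(-8, 3) = 290.556 deg
phi = acos(6/10.4403) = 54.9217 deg

rho = 10.4403, theta = 290.556 deg, phi = 54.9217 deg


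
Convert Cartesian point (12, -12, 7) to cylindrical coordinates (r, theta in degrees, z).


r = sqrt(12^2 + (-12)^2) = 16.9706
theta = atan2(-12, 12) = 315 deg
z = 7

r = 16.9706, theta = 315 deg, z = 7


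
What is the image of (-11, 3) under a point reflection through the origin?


Reflection through origin: (x, y) -> (-x, -y)
(-11, 3) -> (11, -3)

(11, -3)


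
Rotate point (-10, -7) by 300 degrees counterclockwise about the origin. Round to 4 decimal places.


x' = -10*cos(300) - -7*sin(300) = -11.0622
y' = -10*sin(300) + -7*cos(300) = 5.1603

(-11.0622, 5.1603)


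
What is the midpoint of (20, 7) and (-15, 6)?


Midpoint = ((20+-15)/2, (7+6)/2) = (2.5, 6.5)

(2.5, 6.5)


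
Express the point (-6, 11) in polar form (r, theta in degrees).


r = sqrt((-6)^2 + 11^2) = 12.53
theta = atan2(11, -6) = 118.6105 degrees

r = 12.53, theta = 118.6105 degrees


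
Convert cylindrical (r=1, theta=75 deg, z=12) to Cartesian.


x = 1 * cos(75) = 0.2588
y = 1 * sin(75) = 0.9659
z = 12

(0.2588, 0.9659, 12)


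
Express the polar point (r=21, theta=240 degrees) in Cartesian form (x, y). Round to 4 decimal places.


x = 21 * cos(240) = -10.5
y = 21 * sin(240) = -18.1865

(-10.5, -18.1865)


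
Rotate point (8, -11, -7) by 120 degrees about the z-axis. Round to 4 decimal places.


x' = 8*cos(120) - -11*sin(120) = 5.5263
y' = 8*sin(120) + -11*cos(120) = 12.4282
z' = -7

(5.5263, 12.4282, -7)


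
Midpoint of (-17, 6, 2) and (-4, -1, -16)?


Midpoint = ((-17+-4)/2, (6+-1)/2, (2+-16)/2) = (-10.5, 2.5, -7)

(-10.5, 2.5, -7)


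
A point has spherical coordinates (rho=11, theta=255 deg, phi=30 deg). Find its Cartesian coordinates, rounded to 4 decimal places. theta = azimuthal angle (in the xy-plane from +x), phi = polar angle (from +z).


x = 11 * sin(30) * cos(255) = -1.4235
y = 11 * sin(30) * sin(255) = -5.3126
z = 11 * cos(30) = 9.5263

(-1.4235, -5.3126, 9.5263)


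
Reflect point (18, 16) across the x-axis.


Reflection across x-axis: (x, y) -> (x, -y)
(18, 16) -> (18, -16)

(18, -16)


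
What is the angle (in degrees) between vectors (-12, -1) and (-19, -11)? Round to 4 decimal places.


dot = -12*-19 + -1*-11 = 239
|u| = 12.0416, |v| = 21.9545
cos(angle) = 0.904
angle = 25.3049 degrees

25.3049 degrees


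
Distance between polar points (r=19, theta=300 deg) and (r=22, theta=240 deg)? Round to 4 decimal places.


d = sqrt(r1^2 + r2^2 - 2*r1*r2*cos(t2-t1))
d = sqrt(19^2 + 22^2 - 2*19*22*cos(240-300)) = 20.664

20.664


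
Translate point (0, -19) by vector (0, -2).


Translation: (x+dx, y+dy) = (0+0, -19+-2) = (0, -21)

(0, -21)


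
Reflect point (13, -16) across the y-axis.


Reflection across y-axis: (x, y) -> (-x, y)
(13, -16) -> (-13, -16)

(-13, -16)


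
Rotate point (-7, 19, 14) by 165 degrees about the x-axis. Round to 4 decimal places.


x' = -7
y' = 19*cos(165) - 14*sin(165) = -21.9761
z' = 19*sin(165) + 14*cos(165) = -8.6054

(-7, -21.9761, -8.6054)


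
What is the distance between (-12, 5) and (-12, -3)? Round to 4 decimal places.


d = sqrt((-12--12)^2 + (-3-5)^2) = 8

8


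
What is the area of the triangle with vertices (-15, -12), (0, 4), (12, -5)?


Area = |x1(y2-y3) + x2(y3-y1) + x3(y1-y2)| / 2
= |-15*(4--5) + 0*(-5--12) + 12*(-12-4)| / 2
= 163.5

163.5


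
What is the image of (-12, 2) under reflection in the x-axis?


Reflection across x-axis: (x, y) -> (x, -y)
(-12, 2) -> (-12, -2)

(-12, -2)


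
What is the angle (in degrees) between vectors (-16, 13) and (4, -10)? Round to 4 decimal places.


dot = -16*4 + 13*-10 = -194
|u| = 20.6155, |v| = 10.7703
cos(angle) = -0.8737
angle = 150.8953 degrees

150.8953 degrees


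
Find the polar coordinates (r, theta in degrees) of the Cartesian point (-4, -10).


r = sqrt((-4)^2 + (-10)^2) = 10.7703
theta = atan2(-10, -4) = 248.1986 degrees

r = 10.7703, theta = 248.1986 degrees


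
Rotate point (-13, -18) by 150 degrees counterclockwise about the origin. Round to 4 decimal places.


x' = -13*cos(150) - -18*sin(150) = 20.2583
y' = -13*sin(150) + -18*cos(150) = 9.0885

(20.2583, 9.0885)


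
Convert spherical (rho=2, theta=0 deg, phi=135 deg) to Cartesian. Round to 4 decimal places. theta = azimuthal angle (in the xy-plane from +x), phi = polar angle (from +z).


x = 2 * sin(135) * cos(0) = 1.4142
y = 2 * sin(135) * sin(0) = 0
z = 2 * cos(135) = -1.4142

(1.4142, 0, -1.4142)


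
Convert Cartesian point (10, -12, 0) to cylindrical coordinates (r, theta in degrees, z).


r = sqrt(10^2 + (-12)^2) = 15.6205
theta = atan2(-12, 10) = 309.8056 deg
z = 0

r = 15.6205, theta = 309.8056 deg, z = 0


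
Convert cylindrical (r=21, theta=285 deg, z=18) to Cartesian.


x = 21 * cos(285) = 5.4352
y = 21 * sin(285) = -20.2844
z = 18

(5.4352, -20.2844, 18)


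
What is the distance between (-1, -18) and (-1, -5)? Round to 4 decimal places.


d = sqrt((-1--1)^2 + (-5--18)^2) = 13

13


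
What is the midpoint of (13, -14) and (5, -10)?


Midpoint = ((13+5)/2, (-14+-10)/2) = (9, -12)

(9, -12)


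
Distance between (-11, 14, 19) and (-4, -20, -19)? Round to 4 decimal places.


d = sqrt((-4--11)^2 + (-20-14)^2 + (-19-19)^2) = 51.4684

51.4684


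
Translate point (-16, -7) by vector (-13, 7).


Translation: (x+dx, y+dy) = (-16+-13, -7+7) = (-29, 0)

(-29, 0)


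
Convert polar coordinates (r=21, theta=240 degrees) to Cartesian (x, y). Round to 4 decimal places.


x = 21 * cos(240) = -10.5
y = 21 * sin(240) = -18.1865

(-10.5, -18.1865)


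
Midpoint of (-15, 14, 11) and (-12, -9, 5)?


Midpoint = ((-15+-12)/2, (14+-9)/2, (11+5)/2) = (-13.5, 2.5, 8)

(-13.5, 2.5, 8)


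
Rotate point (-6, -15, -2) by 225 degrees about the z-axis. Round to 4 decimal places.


x' = -6*cos(225) - -15*sin(225) = -6.364
y' = -6*sin(225) + -15*cos(225) = 14.8492
z' = -2

(-6.364, 14.8492, -2)


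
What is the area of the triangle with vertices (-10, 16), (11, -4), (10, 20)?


Area = |x1(y2-y3) + x2(y3-y1) + x3(y1-y2)| / 2
= |-10*(-4-20) + 11*(20-16) + 10*(16--4)| / 2
= 242

242


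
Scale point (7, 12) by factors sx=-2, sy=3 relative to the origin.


Scaling: (x*sx, y*sy) = (7*-2, 12*3) = (-14, 36)

(-14, 36)


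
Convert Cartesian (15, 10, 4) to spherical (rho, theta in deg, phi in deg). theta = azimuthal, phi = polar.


rho = sqrt(15^2 + 10^2 + 4^2) = 18.4662
theta = atan2(10, 15) = 33.6901 deg
phi = acos(4/18.4662) = 77.4899 deg

rho = 18.4662, theta = 33.6901 deg, phi = 77.4899 deg


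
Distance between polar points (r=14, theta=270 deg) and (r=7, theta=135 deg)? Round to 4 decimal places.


d = sqrt(r1^2 + r2^2 - 2*r1*r2*cos(t2-t1))
d = sqrt(14^2 + 7^2 - 2*14*7*cos(135-270)) = 19.5855

19.5855


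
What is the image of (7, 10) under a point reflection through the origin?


Reflection through origin: (x, y) -> (-x, -y)
(7, 10) -> (-7, -10)

(-7, -10)


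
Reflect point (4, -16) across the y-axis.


Reflection across y-axis: (x, y) -> (-x, y)
(4, -16) -> (-4, -16)

(-4, -16)


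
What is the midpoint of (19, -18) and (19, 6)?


Midpoint = ((19+19)/2, (-18+6)/2) = (19, -6)

(19, -6)


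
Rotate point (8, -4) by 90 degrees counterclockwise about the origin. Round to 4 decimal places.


x' = 8*cos(90) - -4*sin(90) = 4
y' = 8*sin(90) + -4*cos(90) = 8

(4, 8)


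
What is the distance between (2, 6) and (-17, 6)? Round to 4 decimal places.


d = sqrt((-17-2)^2 + (6-6)^2) = 19

19


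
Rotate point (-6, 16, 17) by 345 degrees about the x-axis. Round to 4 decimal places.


x' = -6
y' = 16*cos(345) - 17*sin(345) = 19.8547
z' = 16*sin(345) + 17*cos(345) = 12.2796

(-6, 19.8547, 12.2796)


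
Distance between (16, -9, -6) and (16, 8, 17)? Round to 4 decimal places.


d = sqrt((16-16)^2 + (8--9)^2 + (17--6)^2) = 28.6007

28.6007


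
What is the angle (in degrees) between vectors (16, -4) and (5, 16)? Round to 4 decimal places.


dot = 16*5 + -4*16 = 16
|u| = 16.4924, |v| = 16.7631
cos(angle) = 0.0579
angle = 86.6822 degrees

86.6822 degrees


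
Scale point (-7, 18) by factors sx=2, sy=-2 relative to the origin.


Scaling: (x*sx, y*sy) = (-7*2, 18*-2) = (-14, -36)

(-14, -36)


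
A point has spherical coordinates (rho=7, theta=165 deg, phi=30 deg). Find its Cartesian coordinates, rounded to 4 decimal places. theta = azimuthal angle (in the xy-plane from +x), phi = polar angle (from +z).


x = 7 * sin(30) * cos(165) = -3.3807
y = 7 * sin(30) * sin(165) = 0.9059
z = 7 * cos(30) = 6.0622

(-3.3807, 0.9059, 6.0622)


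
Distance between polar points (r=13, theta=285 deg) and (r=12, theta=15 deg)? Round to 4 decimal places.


d = sqrt(r1^2 + r2^2 - 2*r1*r2*cos(t2-t1))
d = sqrt(13^2 + 12^2 - 2*13*12*cos(15-285)) = 17.6918

17.6918


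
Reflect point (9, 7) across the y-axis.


Reflection across y-axis: (x, y) -> (-x, y)
(9, 7) -> (-9, 7)

(-9, 7)


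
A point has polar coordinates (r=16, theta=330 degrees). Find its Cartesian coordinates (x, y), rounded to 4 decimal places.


x = 16 * cos(330) = 13.8564
y = 16 * sin(330) = -8

(13.8564, -8)


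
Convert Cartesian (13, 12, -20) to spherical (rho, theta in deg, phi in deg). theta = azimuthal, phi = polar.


rho = sqrt(13^2 + 12^2 + (-20)^2) = 26.7021
theta = atan2(12, 13) = 42.7094 deg
phi = acos(-20/26.7021) = 138.5043 deg

rho = 26.7021, theta = 42.7094 deg, phi = 138.5043 deg


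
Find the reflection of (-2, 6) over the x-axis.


Reflection across x-axis: (x, y) -> (x, -y)
(-2, 6) -> (-2, -6)

(-2, -6)


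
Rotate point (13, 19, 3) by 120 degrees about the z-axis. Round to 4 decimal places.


x' = 13*cos(120) - 19*sin(120) = -22.9545
y' = 13*sin(120) + 19*cos(120) = 1.7583
z' = 3

(-22.9545, 1.7583, 3)


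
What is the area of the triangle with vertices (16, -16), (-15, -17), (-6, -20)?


Area = |x1(y2-y3) + x2(y3-y1) + x3(y1-y2)| / 2
= |16*(-17--20) + -15*(-20--16) + -6*(-16--17)| / 2
= 51

51


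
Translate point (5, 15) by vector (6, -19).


Translation: (x+dx, y+dy) = (5+6, 15+-19) = (11, -4)

(11, -4)


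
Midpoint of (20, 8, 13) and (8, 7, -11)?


Midpoint = ((20+8)/2, (8+7)/2, (13+-11)/2) = (14, 7.5, 1)

(14, 7.5, 1)


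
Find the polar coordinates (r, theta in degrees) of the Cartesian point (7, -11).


r = sqrt(7^2 + (-11)^2) = 13.0384
theta = atan2(-11, 7) = 302.4712 degrees

r = 13.0384, theta = 302.4712 degrees


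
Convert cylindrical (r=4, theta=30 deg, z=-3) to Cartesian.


x = 4 * cos(30) = 3.4641
y = 4 * sin(30) = 2
z = -3

(3.4641, 2, -3)


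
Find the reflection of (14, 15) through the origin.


Reflection through origin: (x, y) -> (-x, -y)
(14, 15) -> (-14, -15)

(-14, -15)


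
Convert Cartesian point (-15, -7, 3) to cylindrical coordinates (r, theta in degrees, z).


r = sqrt((-15)^2 + (-7)^2) = 16.5529
theta = atan2(-7, -15) = 205.0169 deg
z = 3

r = 16.5529, theta = 205.0169 deg, z = 3


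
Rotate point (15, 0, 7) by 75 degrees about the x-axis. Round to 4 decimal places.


x' = 15
y' = 0*cos(75) - 7*sin(75) = -6.7615
z' = 0*sin(75) + 7*cos(75) = 1.8117

(15, -6.7615, 1.8117)


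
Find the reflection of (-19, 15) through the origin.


Reflection through origin: (x, y) -> (-x, -y)
(-19, 15) -> (19, -15)

(19, -15)


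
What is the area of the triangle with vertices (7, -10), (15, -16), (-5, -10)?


Area = |x1(y2-y3) + x2(y3-y1) + x3(y1-y2)| / 2
= |7*(-16--10) + 15*(-10--10) + -5*(-10--16)| / 2
= 36

36


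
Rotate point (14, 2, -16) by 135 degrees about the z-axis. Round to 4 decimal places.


x' = 14*cos(135) - 2*sin(135) = -11.3137
y' = 14*sin(135) + 2*cos(135) = 8.4853
z' = -16

(-11.3137, 8.4853, -16)


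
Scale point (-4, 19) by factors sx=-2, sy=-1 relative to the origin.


Scaling: (x*sx, y*sy) = (-4*-2, 19*-1) = (8, -19)

(8, -19)


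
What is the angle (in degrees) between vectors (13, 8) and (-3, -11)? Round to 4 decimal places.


dot = 13*-3 + 8*-11 = -127
|u| = 15.2643, |v| = 11.4018
cos(angle) = -0.7297
angle = 136.8626 degrees

136.8626 degrees


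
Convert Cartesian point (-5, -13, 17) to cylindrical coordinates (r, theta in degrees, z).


r = sqrt((-5)^2 + (-13)^2) = 13.9284
theta = atan2(-13, -5) = 248.9625 deg
z = 17

r = 13.9284, theta = 248.9625 deg, z = 17


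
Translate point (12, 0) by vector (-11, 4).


Translation: (x+dx, y+dy) = (12+-11, 0+4) = (1, 4)

(1, 4)


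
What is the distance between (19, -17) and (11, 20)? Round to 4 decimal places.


d = sqrt((11-19)^2 + (20--17)^2) = 37.855

37.855


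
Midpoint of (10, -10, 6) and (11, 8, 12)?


Midpoint = ((10+11)/2, (-10+8)/2, (6+12)/2) = (10.5, -1, 9)

(10.5, -1, 9)


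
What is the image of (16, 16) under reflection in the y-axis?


Reflection across y-axis: (x, y) -> (-x, y)
(16, 16) -> (-16, 16)

(-16, 16)


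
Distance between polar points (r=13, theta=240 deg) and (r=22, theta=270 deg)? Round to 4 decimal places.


d = sqrt(r1^2 + r2^2 - 2*r1*r2*cos(t2-t1))
d = sqrt(13^2 + 22^2 - 2*13*22*cos(270-240)) = 12.5552

12.5552


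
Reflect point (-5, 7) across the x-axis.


Reflection across x-axis: (x, y) -> (x, -y)
(-5, 7) -> (-5, -7)

(-5, -7)


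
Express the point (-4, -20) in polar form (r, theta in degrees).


r = sqrt((-4)^2 + (-20)^2) = 20.3961
theta = atan2(-20, -4) = 258.6901 degrees

r = 20.3961, theta = 258.6901 degrees


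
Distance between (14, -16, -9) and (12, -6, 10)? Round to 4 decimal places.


d = sqrt((12-14)^2 + (-6--16)^2 + (10--9)^2) = 21.5639

21.5639


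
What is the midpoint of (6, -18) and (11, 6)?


Midpoint = ((6+11)/2, (-18+6)/2) = (8.5, -6)

(8.5, -6)


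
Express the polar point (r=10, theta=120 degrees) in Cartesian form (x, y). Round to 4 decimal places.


x = 10 * cos(120) = -5
y = 10 * sin(120) = 8.6603

(-5, 8.6603)


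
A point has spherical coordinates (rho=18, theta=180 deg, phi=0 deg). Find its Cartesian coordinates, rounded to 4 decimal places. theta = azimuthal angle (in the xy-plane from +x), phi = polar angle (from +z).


x = 18 * sin(0) * cos(180) = 0
y = 18 * sin(0) * sin(180) = 0
z = 18 * cos(0) = 18

(0, 0, 18)


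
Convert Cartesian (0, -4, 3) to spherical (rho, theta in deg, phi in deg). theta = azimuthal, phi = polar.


rho = sqrt(0^2 + (-4)^2 + 3^2) = 5
theta = atan2(-4, 0) = 270 deg
phi = acos(3/5) = 53.1301 deg

rho = 5, theta = 270 deg, phi = 53.1301 deg


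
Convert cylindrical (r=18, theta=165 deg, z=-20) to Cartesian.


x = 18 * cos(165) = -17.3867
y = 18 * sin(165) = 4.6587
z = -20

(-17.3867, 4.6587, -20)


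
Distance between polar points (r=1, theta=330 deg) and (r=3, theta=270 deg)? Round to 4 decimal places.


d = sqrt(r1^2 + r2^2 - 2*r1*r2*cos(t2-t1))
d = sqrt(1^2 + 3^2 - 2*1*3*cos(270-330)) = 2.6458

2.6458


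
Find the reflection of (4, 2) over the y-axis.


Reflection across y-axis: (x, y) -> (-x, y)
(4, 2) -> (-4, 2)

(-4, 2)


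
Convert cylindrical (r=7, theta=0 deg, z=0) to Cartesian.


x = 7 * cos(0) = 7
y = 7 * sin(0) = 0
z = 0

(7, 0, 0)


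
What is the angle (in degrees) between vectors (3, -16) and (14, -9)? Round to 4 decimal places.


dot = 3*14 + -16*-9 = 186
|u| = 16.2788, |v| = 16.6433
cos(angle) = 0.6865
angle = 46.6451 degrees

46.6451 degrees


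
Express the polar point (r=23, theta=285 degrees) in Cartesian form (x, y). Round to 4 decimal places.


x = 23 * cos(285) = 5.9528
y = 23 * sin(285) = -22.2163

(5.9528, -22.2163)


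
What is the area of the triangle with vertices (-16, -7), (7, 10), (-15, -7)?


Area = |x1(y2-y3) + x2(y3-y1) + x3(y1-y2)| / 2
= |-16*(10--7) + 7*(-7--7) + -15*(-7-10)| / 2
= 8.5

8.5


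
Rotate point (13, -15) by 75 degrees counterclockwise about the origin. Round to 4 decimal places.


x' = 13*cos(75) - -15*sin(75) = 17.8535
y' = 13*sin(75) + -15*cos(75) = 8.6748

(17.8535, 8.6748)


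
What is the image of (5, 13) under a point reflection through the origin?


Reflection through origin: (x, y) -> (-x, -y)
(5, 13) -> (-5, -13)

(-5, -13)


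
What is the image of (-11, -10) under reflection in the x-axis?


Reflection across x-axis: (x, y) -> (x, -y)
(-11, -10) -> (-11, 10)

(-11, 10)


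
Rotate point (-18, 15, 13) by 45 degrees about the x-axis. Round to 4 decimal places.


x' = -18
y' = 15*cos(45) - 13*sin(45) = 1.4142
z' = 15*sin(45) + 13*cos(45) = 19.799

(-18, 1.4142, 19.799)


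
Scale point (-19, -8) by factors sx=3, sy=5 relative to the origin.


Scaling: (x*sx, y*sy) = (-19*3, -8*5) = (-57, -40)

(-57, -40)


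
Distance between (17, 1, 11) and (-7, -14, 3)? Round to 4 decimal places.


d = sqrt((-7-17)^2 + (-14-1)^2 + (3-11)^2) = 29.4109

29.4109


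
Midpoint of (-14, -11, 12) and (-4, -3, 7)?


Midpoint = ((-14+-4)/2, (-11+-3)/2, (12+7)/2) = (-9, -7, 9.5)

(-9, -7, 9.5)


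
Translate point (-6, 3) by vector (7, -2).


Translation: (x+dx, y+dy) = (-6+7, 3+-2) = (1, 1)

(1, 1)


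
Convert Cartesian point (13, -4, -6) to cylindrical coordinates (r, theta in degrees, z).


r = sqrt(13^2 + (-4)^2) = 13.6015
theta = atan2(-4, 13) = 342.8973 deg
z = -6

r = 13.6015, theta = 342.8973 deg, z = -6


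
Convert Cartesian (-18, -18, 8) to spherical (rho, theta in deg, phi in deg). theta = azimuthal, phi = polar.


rho = sqrt((-18)^2 + (-18)^2 + 8^2) = 26.6833
theta = atan2(-18, -18) = 225 deg
phi = acos(8/26.6833) = 72.5536 deg

rho = 26.6833, theta = 225 deg, phi = 72.5536 deg


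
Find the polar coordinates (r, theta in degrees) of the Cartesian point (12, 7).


r = sqrt(12^2 + 7^2) = 13.8924
theta = atan2(7, 12) = 30.2564 degrees

r = 13.8924, theta = 30.2564 degrees


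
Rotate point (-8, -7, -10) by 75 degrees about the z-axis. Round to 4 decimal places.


x' = -8*cos(75) - -7*sin(75) = 4.6909
y' = -8*sin(75) + -7*cos(75) = -9.5391
z' = -10

(4.6909, -9.5391, -10)


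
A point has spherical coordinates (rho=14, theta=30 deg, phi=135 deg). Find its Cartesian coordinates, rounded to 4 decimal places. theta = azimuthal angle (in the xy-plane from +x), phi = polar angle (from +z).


x = 14 * sin(135) * cos(30) = 8.5732
y = 14 * sin(135) * sin(30) = 4.9497
z = 14 * cos(135) = -9.8995

(8.5732, 4.9497, -9.8995)


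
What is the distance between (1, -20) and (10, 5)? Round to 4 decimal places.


d = sqrt((10-1)^2 + (5--20)^2) = 26.5707

26.5707


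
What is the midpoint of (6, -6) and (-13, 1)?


Midpoint = ((6+-13)/2, (-6+1)/2) = (-3.5, -2.5)

(-3.5, -2.5)


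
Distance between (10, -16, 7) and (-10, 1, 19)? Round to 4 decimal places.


d = sqrt((-10-10)^2 + (1--16)^2 + (19-7)^2) = 28.8617

28.8617


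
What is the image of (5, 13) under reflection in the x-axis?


Reflection across x-axis: (x, y) -> (x, -y)
(5, 13) -> (5, -13)

(5, -13)


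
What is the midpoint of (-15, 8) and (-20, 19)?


Midpoint = ((-15+-20)/2, (8+19)/2) = (-17.5, 13.5)

(-17.5, 13.5)


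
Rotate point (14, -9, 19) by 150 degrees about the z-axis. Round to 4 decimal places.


x' = 14*cos(150) - -9*sin(150) = -7.6244
y' = 14*sin(150) + -9*cos(150) = 14.7942
z' = 19

(-7.6244, 14.7942, 19)


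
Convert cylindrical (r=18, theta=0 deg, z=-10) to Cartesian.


x = 18 * cos(0) = 18
y = 18 * sin(0) = 0
z = -10

(18, 0, -10)


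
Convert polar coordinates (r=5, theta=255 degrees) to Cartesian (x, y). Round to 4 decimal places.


x = 5 * cos(255) = -1.2941
y = 5 * sin(255) = -4.8296

(-1.2941, -4.8296)


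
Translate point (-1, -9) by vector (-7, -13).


Translation: (x+dx, y+dy) = (-1+-7, -9+-13) = (-8, -22)

(-8, -22)


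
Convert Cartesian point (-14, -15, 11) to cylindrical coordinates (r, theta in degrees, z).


r = sqrt((-14)^2 + (-15)^2) = 20.5183
theta = atan2(-15, -14) = 226.9749 deg
z = 11

r = 20.5183, theta = 226.9749 deg, z = 11


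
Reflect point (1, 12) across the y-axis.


Reflection across y-axis: (x, y) -> (-x, y)
(1, 12) -> (-1, 12)

(-1, 12)


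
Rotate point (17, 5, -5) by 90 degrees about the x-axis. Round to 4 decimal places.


x' = 17
y' = 5*cos(90) - -5*sin(90) = 5
z' = 5*sin(90) + -5*cos(90) = 5

(17, 5, 5)


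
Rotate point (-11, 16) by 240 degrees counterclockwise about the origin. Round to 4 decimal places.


x' = -11*cos(240) - 16*sin(240) = 19.3564
y' = -11*sin(240) + 16*cos(240) = 1.5263

(19.3564, 1.5263)


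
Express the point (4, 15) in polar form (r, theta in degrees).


r = sqrt(4^2 + 15^2) = 15.5242
theta = atan2(15, 4) = 75.0686 degrees

r = 15.5242, theta = 75.0686 degrees


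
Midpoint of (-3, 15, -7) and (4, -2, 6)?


Midpoint = ((-3+4)/2, (15+-2)/2, (-7+6)/2) = (0.5, 6.5, -0.5)

(0.5, 6.5, -0.5)


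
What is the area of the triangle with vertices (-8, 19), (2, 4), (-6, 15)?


Area = |x1(y2-y3) + x2(y3-y1) + x3(y1-y2)| / 2
= |-8*(4-15) + 2*(15-19) + -6*(19-4)| / 2
= 5

5


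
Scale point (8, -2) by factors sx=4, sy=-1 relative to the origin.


Scaling: (x*sx, y*sy) = (8*4, -2*-1) = (32, 2)

(32, 2)


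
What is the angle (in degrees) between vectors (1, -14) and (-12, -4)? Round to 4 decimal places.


dot = 1*-12 + -14*-4 = 44
|u| = 14.0357, |v| = 12.6491
cos(angle) = 0.2478
angle = 75.6507 degrees

75.6507 degrees


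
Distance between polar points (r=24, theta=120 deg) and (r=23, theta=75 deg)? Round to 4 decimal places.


d = sqrt(r1^2 + r2^2 - 2*r1*r2*cos(t2-t1))
d = sqrt(24^2 + 23^2 - 2*24*23*cos(75-120)) = 18.0098

18.0098


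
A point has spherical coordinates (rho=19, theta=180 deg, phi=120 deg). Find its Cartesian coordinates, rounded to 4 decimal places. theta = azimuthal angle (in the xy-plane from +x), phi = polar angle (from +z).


x = 19 * sin(120) * cos(180) = -16.4545
y = 19 * sin(120) * sin(180) = 0
z = 19 * cos(120) = -9.5

(-16.4545, 0, -9.5)


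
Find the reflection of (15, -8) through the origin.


Reflection through origin: (x, y) -> (-x, -y)
(15, -8) -> (-15, 8)

(-15, 8)


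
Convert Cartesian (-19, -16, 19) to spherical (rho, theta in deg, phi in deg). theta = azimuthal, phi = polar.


rho = sqrt((-19)^2 + (-16)^2 + 19^2) = 31.273
theta = atan2(-16, -19) = 220.1009 deg
phi = acos(19/31.273) = 52.5872 deg

rho = 31.273, theta = 220.1009 deg, phi = 52.5872 deg


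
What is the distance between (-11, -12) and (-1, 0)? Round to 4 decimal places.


d = sqrt((-1--11)^2 + (0--12)^2) = 15.6205

15.6205


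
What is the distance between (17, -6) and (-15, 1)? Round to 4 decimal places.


d = sqrt((-15-17)^2 + (1--6)^2) = 32.7567

32.7567


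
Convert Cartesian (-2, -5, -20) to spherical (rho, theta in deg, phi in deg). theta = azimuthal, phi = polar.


rho = sqrt((-2)^2 + (-5)^2 + (-20)^2) = 20.7123
theta = atan2(-5, -2) = 248.1986 deg
phi = acos(-20/20.7123) = 164.93 deg

rho = 20.7123, theta = 248.1986 deg, phi = 164.93 deg


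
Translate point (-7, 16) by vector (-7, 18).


Translation: (x+dx, y+dy) = (-7+-7, 16+18) = (-14, 34)

(-14, 34)


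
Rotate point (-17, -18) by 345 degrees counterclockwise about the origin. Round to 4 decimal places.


x' = -17*cos(345) - -18*sin(345) = -21.0795
y' = -17*sin(345) + -18*cos(345) = -12.9867

(-21.0795, -12.9867)


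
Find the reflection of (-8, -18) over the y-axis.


Reflection across y-axis: (x, y) -> (-x, y)
(-8, -18) -> (8, -18)

(8, -18)


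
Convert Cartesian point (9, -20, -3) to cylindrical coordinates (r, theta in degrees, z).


r = sqrt(9^2 + (-20)^2) = 21.9317
theta = atan2(-20, 9) = 294.2277 deg
z = -3

r = 21.9317, theta = 294.2277 deg, z = -3


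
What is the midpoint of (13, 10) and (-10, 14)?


Midpoint = ((13+-10)/2, (10+14)/2) = (1.5, 12)

(1.5, 12)


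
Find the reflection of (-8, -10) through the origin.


Reflection through origin: (x, y) -> (-x, -y)
(-8, -10) -> (8, 10)

(8, 10)


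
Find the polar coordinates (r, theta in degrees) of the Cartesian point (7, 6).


r = sqrt(7^2 + 6^2) = 9.2195
theta = atan2(6, 7) = 40.6013 degrees

r = 9.2195, theta = 40.6013 degrees


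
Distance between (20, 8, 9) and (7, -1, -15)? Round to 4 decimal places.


d = sqrt((7-20)^2 + (-1-8)^2 + (-15-9)^2) = 28.7402

28.7402


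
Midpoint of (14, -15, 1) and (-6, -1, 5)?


Midpoint = ((14+-6)/2, (-15+-1)/2, (1+5)/2) = (4, -8, 3)

(4, -8, 3)


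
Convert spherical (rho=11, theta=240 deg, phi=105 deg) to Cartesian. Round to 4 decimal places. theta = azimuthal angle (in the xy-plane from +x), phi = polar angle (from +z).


x = 11 * sin(105) * cos(240) = -5.3126
y = 11 * sin(105) * sin(240) = -9.2017
z = 11 * cos(105) = -2.847

(-5.3126, -9.2017, -2.847)


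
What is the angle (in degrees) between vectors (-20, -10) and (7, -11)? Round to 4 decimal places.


dot = -20*7 + -10*-11 = -30
|u| = 22.3607, |v| = 13.0384
cos(angle) = -0.1029
angle = 95.9061 degrees

95.9061 degrees


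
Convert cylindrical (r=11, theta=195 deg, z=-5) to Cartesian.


x = 11 * cos(195) = -10.6252
y = 11 * sin(195) = -2.847
z = -5

(-10.6252, -2.847, -5)


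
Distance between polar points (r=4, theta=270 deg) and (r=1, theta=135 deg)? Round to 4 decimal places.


d = sqrt(r1^2 + r2^2 - 2*r1*r2*cos(t2-t1))
d = sqrt(4^2 + 1^2 - 2*4*1*cos(135-270)) = 4.7599

4.7599


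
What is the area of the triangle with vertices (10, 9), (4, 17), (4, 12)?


Area = |x1(y2-y3) + x2(y3-y1) + x3(y1-y2)| / 2
= |10*(17-12) + 4*(12-9) + 4*(9-17)| / 2
= 15

15


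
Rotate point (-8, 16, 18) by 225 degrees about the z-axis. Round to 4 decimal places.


x' = -8*cos(225) - 16*sin(225) = 16.9706
y' = -8*sin(225) + 16*cos(225) = -5.6569
z' = 18

(16.9706, -5.6569, 18)


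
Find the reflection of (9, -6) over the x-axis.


Reflection across x-axis: (x, y) -> (x, -y)
(9, -6) -> (9, 6)

(9, 6)


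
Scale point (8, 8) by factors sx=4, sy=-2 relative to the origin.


Scaling: (x*sx, y*sy) = (8*4, 8*-2) = (32, -16)

(32, -16)


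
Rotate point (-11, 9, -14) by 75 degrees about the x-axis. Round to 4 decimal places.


x' = -11
y' = 9*cos(75) - -14*sin(75) = 15.8523
z' = 9*sin(75) + -14*cos(75) = 5.0699

(-11, 15.8523, 5.0699)


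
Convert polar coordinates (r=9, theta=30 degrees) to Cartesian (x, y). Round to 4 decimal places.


x = 9 * cos(30) = 7.7942
y = 9 * sin(30) = 4.5

(7.7942, 4.5)


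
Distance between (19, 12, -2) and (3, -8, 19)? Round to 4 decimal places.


d = sqrt((3-19)^2 + (-8-12)^2 + (19--2)^2) = 33.121

33.121


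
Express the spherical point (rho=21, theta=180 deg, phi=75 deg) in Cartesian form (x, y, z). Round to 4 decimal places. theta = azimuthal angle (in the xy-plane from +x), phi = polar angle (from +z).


x = 21 * sin(75) * cos(180) = -20.2844
y = 21 * sin(75) * sin(180) = 0
z = 21 * cos(75) = 5.4352

(-20.2844, 0, 5.4352)


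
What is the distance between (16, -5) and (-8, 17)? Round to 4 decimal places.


d = sqrt((-8-16)^2 + (17--5)^2) = 32.5576

32.5576


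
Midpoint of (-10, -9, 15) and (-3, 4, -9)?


Midpoint = ((-10+-3)/2, (-9+4)/2, (15+-9)/2) = (-6.5, -2.5, 3)

(-6.5, -2.5, 3)


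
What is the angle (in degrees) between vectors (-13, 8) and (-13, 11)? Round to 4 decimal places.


dot = -13*-13 + 8*11 = 257
|u| = 15.2643, |v| = 17.0294
cos(angle) = 0.9887
angle = 8.6289 degrees

8.6289 degrees


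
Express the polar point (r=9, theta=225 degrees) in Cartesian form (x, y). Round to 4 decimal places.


x = 9 * cos(225) = -6.364
y = 9 * sin(225) = -6.364

(-6.364, -6.364)


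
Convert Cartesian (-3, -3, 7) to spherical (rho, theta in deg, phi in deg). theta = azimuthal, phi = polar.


rho = sqrt((-3)^2 + (-3)^2 + 7^2) = 8.1854
theta = atan2(-3, -3) = 225 deg
phi = acos(7/8.1854) = 31.2197 deg

rho = 8.1854, theta = 225 deg, phi = 31.2197 deg


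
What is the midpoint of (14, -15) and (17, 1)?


Midpoint = ((14+17)/2, (-15+1)/2) = (15.5, -7)

(15.5, -7)


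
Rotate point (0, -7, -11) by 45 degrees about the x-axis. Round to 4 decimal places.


x' = 0
y' = -7*cos(45) - -11*sin(45) = 2.8284
z' = -7*sin(45) + -11*cos(45) = -12.7279

(0, 2.8284, -12.7279)


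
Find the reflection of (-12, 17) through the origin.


Reflection through origin: (x, y) -> (-x, -y)
(-12, 17) -> (12, -17)

(12, -17)


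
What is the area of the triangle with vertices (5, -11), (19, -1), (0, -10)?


Area = |x1(y2-y3) + x2(y3-y1) + x3(y1-y2)| / 2
= |5*(-1--10) + 19*(-10--11) + 0*(-11--1)| / 2
= 32

32


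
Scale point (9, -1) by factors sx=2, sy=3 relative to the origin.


Scaling: (x*sx, y*sy) = (9*2, -1*3) = (18, -3)

(18, -3)


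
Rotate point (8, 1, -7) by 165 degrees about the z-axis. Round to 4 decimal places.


x' = 8*cos(165) - 1*sin(165) = -7.9862
y' = 8*sin(165) + 1*cos(165) = 1.1046
z' = -7

(-7.9862, 1.1046, -7)


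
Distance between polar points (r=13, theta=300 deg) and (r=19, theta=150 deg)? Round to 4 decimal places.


d = sqrt(r1^2 + r2^2 - 2*r1*r2*cos(t2-t1))
d = sqrt(13^2 + 19^2 - 2*13*19*cos(150-300)) = 30.9486

30.9486


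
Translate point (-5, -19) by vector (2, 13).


Translation: (x+dx, y+dy) = (-5+2, -19+13) = (-3, -6)

(-3, -6)


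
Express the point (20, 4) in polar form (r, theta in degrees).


r = sqrt(20^2 + 4^2) = 20.3961
theta = atan2(4, 20) = 11.3099 degrees

r = 20.3961, theta = 11.3099 degrees


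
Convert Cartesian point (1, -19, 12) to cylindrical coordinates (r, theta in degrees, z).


r = sqrt(1^2 + (-19)^2) = 19.0263
theta = atan2(-19, 1) = 273.0128 deg
z = 12

r = 19.0263, theta = 273.0128 deg, z = 12


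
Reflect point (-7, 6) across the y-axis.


Reflection across y-axis: (x, y) -> (-x, y)
(-7, 6) -> (7, 6)

(7, 6)


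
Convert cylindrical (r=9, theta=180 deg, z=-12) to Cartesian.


x = 9 * cos(180) = -9
y = 9 * sin(180) = 0
z = -12

(-9, 0, -12)


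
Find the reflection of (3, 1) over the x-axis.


Reflection across x-axis: (x, y) -> (x, -y)
(3, 1) -> (3, -1)

(3, -1)


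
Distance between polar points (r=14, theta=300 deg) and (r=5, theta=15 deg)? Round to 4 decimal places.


d = sqrt(r1^2 + r2^2 - 2*r1*r2*cos(t2-t1))
d = sqrt(14^2 + 5^2 - 2*14*5*cos(15-300)) = 13.5928

13.5928


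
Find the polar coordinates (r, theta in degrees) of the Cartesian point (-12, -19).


r = sqrt((-12)^2 + (-19)^2) = 22.4722
theta = atan2(-19, -12) = 237.7244 degrees

r = 22.4722, theta = 237.7244 degrees


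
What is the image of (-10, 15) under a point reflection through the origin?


Reflection through origin: (x, y) -> (-x, -y)
(-10, 15) -> (10, -15)

(10, -15)


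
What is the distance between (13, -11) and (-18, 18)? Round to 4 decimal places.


d = sqrt((-18-13)^2 + (18--11)^2) = 42.45

42.45


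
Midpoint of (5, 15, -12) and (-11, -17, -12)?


Midpoint = ((5+-11)/2, (15+-17)/2, (-12+-12)/2) = (-3, -1, -12)

(-3, -1, -12)


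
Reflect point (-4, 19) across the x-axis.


Reflection across x-axis: (x, y) -> (x, -y)
(-4, 19) -> (-4, -19)

(-4, -19)


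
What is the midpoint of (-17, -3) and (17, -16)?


Midpoint = ((-17+17)/2, (-3+-16)/2) = (0, -9.5)

(0, -9.5)


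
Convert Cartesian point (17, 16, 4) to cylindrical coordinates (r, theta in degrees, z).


r = sqrt(17^2 + 16^2) = 23.3452
theta = atan2(16, 17) = 43.2643 deg
z = 4

r = 23.3452, theta = 43.2643 deg, z = 4


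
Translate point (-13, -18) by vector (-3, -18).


Translation: (x+dx, y+dy) = (-13+-3, -18+-18) = (-16, -36)

(-16, -36)


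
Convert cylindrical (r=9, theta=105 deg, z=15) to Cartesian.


x = 9 * cos(105) = -2.3294
y = 9 * sin(105) = 8.6933
z = 15

(-2.3294, 8.6933, 15)


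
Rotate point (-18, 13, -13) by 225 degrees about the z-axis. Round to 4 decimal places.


x' = -18*cos(225) - 13*sin(225) = 21.9203
y' = -18*sin(225) + 13*cos(225) = 3.5355
z' = -13

(21.9203, 3.5355, -13)


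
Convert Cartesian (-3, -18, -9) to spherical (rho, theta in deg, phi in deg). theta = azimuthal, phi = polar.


rho = sqrt((-3)^2 + (-18)^2 + (-9)^2) = 20.347
theta = atan2(-18, -3) = 260.5377 deg
phi = acos(-9/20.347) = 116.2524 deg

rho = 20.347, theta = 260.5377 deg, phi = 116.2524 deg


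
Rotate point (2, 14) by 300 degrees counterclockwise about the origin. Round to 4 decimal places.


x' = 2*cos(300) - 14*sin(300) = 13.1244
y' = 2*sin(300) + 14*cos(300) = 5.2679

(13.1244, 5.2679)


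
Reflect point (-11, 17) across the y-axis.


Reflection across y-axis: (x, y) -> (-x, y)
(-11, 17) -> (11, 17)

(11, 17)


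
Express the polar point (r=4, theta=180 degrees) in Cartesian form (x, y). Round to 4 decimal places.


x = 4 * cos(180) = -4
y = 4 * sin(180) = 0

(-4, 0)


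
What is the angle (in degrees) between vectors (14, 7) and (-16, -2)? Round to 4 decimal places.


dot = 14*-16 + 7*-2 = -238
|u| = 15.6525, |v| = 16.1245
cos(angle) = -0.943
angle = 160.56 degrees

160.56 degrees


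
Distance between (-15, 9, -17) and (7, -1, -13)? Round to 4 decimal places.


d = sqrt((7--15)^2 + (-1-9)^2 + (-13--17)^2) = 24.4949

24.4949


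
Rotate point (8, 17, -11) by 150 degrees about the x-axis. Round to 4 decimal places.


x' = 8
y' = 17*cos(150) - -11*sin(150) = -9.2224
z' = 17*sin(150) + -11*cos(150) = 18.0263

(8, -9.2224, 18.0263)


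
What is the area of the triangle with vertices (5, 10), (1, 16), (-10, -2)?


Area = |x1(y2-y3) + x2(y3-y1) + x3(y1-y2)| / 2
= |5*(16--2) + 1*(-2-10) + -10*(10-16)| / 2
= 69

69


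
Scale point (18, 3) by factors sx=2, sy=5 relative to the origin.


Scaling: (x*sx, y*sy) = (18*2, 3*5) = (36, 15)

(36, 15)


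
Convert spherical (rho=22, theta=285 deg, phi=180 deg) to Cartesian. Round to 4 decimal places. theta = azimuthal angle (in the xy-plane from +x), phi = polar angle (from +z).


x = 22 * sin(180) * cos(285) = 0
y = 22 * sin(180) * sin(285) = 0
z = 22 * cos(180) = -22

(0, 0, -22)


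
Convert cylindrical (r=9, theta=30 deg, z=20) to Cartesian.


x = 9 * cos(30) = 7.7942
y = 9 * sin(30) = 4.5
z = 20

(7.7942, 4.5, 20)


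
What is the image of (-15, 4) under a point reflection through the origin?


Reflection through origin: (x, y) -> (-x, -y)
(-15, 4) -> (15, -4)

(15, -4)


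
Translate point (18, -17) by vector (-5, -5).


Translation: (x+dx, y+dy) = (18+-5, -17+-5) = (13, -22)

(13, -22)


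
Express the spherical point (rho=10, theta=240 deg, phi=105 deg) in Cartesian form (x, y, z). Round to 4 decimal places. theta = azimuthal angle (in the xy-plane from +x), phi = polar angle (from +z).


x = 10 * sin(105) * cos(240) = -4.8296
y = 10 * sin(105) * sin(240) = -8.3652
z = 10 * cos(105) = -2.5882

(-4.8296, -8.3652, -2.5882)


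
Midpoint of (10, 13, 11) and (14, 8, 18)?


Midpoint = ((10+14)/2, (13+8)/2, (11+18)/2) = (12, 10.5, 14.5)

(12, 10.5, 14.5)


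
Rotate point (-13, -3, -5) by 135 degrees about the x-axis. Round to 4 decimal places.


x' = -13
y' = -3*cos(135) - -5*sin(135) = 5.6569
z' = -3*sin(135) + -5*cos(135) = 1.4142

(-13, 5.6569, 1.4142)


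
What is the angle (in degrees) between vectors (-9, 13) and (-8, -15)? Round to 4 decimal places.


dot = -9*-8 + 13*-15 = -123
|u| = 15.8114, |v| = 17
cos(angle) = -0.4576
angle = 117.2324 degrees

117.2324 degrees


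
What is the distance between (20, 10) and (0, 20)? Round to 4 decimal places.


d = sqrt((0-20)^2 + (20-10)^2) = 22.3607

22.3607


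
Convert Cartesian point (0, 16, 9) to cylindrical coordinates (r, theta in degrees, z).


r = sqrt(0^2 + 16^2) = 16
theta = atan2(16, 0) = 90 deg
z = 9

r = 16, theta = 90 deg, z = 9


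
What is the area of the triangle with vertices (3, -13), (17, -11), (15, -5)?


Area = |x1(y2-y3) + x2(y3-y1) + x3(y1-y2)| / 2
= |3*(-11--5) + 17*(-5--13) + 15*(-13--11)| / 2
= 44

44


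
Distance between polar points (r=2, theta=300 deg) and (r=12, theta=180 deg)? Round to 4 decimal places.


d = sqrt(r1^2 + r2^2 - 2*r1*r2*cos(t2-t1))
d = sqrt(2^2 + 12^2 - 2*2*12*cos(180-300)) = 13.1149

13.1149


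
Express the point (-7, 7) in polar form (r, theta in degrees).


r = sqrt((-7)^2 + 7^2) = 9.8995
theta = atan2(7, -7) = 135 degrees

r = 9.8995, theta = 135 degrees


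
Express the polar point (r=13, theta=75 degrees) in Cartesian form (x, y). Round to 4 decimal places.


x = 13 * cos(75) = 3.3646
y = 13 * sin(75) = 12.557

(3.3646, 12.557)


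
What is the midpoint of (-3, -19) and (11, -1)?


Midpoint = ((-3+11)/2, (-19+-1)/2) = (4, -10)

(4, -10)


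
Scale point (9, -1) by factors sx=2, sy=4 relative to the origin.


Scaling: (x*sx, y*sy) = (9*2, -1*4) = (18, -4)

(18, -4)


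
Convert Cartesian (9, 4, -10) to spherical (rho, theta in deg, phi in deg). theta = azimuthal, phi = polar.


rho = sqrt(9^2 + 4^2 + (-10)^2) = 14.0357
theta = atan2(4, 9) = 23.9625 deg
phi = acos(-10/14.0357) = 135.4363 deg

rho = 14.0357, theta = 23.9625 deg, phi = 135.4363 deg


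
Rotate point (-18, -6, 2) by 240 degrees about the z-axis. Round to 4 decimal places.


x' = -18*cos(240) - -6*sin(240) = 3.8038
y' = -18*sin(240) + -6*cos(240) = 18.5885
z' = 2

(3.8038, 18.5885, 2)


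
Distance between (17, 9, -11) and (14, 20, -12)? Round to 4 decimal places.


d = sqrt((14-17)^2 + (20-9)^2 + (-12--11)^2) = 11.4455

11.4455


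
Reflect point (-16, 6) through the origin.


Reflection through origin: (x, y) -> (-x, -y)
(-16, 6) -> (16, -6)

(16, -6)


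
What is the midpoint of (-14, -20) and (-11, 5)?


Midpoint = ((-14+-11)/2, (-20+5)/2) = (-12.5, -7.5)

(-12.5, -7.5)


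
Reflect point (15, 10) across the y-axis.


Reflection across y-axis: (x, y) -> (-x, y)
(15, 10) -> (-15, 10)

(-15, 10)
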